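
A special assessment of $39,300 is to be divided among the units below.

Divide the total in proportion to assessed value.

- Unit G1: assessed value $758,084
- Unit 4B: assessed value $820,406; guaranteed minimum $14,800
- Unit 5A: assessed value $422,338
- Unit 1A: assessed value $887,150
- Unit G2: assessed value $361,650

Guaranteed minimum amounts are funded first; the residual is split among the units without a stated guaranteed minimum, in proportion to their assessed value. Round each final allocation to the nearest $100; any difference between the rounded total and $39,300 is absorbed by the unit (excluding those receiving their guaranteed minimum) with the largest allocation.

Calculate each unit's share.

Guaranteed amounts: Unit 4B $14,800. Residual $24,500.
Residual split over remaining assessed value 2,429,222: Unit G1 7,645.68 → $7,600; Unit 5A 4,259.50 → $4,300; Unit 1A 8,947.38 → $8,900; Unit G2 3,647.43 → $3,600.
Rounding difference +$100 applied to Unit 1A → $9,000.

Unit G1: $7,600 · Unit 4B: $14,800 · Unit 5A: $4,300 · Unit 1A: $9,000 · Unit G2: $3,600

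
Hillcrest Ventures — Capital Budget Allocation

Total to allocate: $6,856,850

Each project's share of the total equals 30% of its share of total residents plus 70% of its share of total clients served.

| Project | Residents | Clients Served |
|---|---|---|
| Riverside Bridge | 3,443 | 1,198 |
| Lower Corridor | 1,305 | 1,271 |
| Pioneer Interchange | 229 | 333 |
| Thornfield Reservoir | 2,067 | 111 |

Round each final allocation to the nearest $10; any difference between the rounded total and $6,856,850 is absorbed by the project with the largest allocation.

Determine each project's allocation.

Riverside Bridge: $2,979,430 · Lower Corridor: $2,475,340 · Pioneer Interchange: $615,560 · Thornfield Reservoir: $786,520

Totals — residents 7,044, clients served 2,913.
Blended shares (30% residents + 70% clients served): Riverside Bridge 0.4345; Lower Corridor 0.3610; Pioneer Interchange 0.0898; Thornfield Reservoir 0.1147.
Pro-rata amounts: Riverside Bridge 2,979,420.24; Lower Corridor 2,475,344.64; Pioneer Interchange 615,563.96; Thornfield Reservoir 786,521.15.
At nearest $10: Riverside Bridge $2,979,420; Lower Corridor $2,475,340; Pioneer Interchange $615,560; Thornfield Reservoir $786,520. Sum = $6,856,840.
Difference $6,856,850 − $6,856,840 = +$10 applied to largest allocation (Riverside Bridge): Riverside Bridge becomes $2,979,430.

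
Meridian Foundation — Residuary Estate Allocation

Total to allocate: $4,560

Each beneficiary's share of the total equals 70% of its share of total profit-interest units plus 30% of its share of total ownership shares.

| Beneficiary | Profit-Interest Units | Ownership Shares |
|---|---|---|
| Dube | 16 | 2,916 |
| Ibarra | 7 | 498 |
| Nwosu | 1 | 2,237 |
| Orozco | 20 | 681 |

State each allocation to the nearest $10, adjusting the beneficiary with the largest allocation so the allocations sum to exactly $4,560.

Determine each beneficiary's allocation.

Dube: $1,780 | Ibarra: $620 | Nwosu: $560 | Orozco: $1,600

Totals — profit-interest units 44, ownership shares 6,332.
Blended shares (70% profit-interest units + 30% ownership shares): Dube 0.3927; Ibarra 0.1350; Nwosu 0.1219; Orozco 0.3504.
Proportional shares: Dube 1,790.72; Ibarra 615.41; Nwosu 555.84; Orozco 1,598.04.
After rounding ($10): Dube $1,790; Ibarra $620; Nwosu $560; Orozco $1,600. Sum = $4,570.
Difference $4,560 − $4,570 = −$10 applied to largest allocation (Dube): Dube becomes $1,780.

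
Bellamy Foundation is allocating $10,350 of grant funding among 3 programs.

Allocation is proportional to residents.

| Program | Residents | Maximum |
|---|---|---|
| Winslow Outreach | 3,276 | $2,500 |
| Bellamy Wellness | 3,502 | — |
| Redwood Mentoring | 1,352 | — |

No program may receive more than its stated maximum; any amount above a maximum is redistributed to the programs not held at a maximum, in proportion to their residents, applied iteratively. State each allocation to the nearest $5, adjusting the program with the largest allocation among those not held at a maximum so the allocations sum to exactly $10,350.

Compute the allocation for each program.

Winslow Outreach: $2,500 · Bellamy Wellness: $5,665 · Redwood Mentoring: $2,185

Sum of residents: 8,130.
Unconstrained shares: Winslow Outreach 4,170.55; Bellamy Wellness 4,458.27; Redwood Mentoring 1,721.18.
Held at cap: Winslow Outreach ($2,500); residual $7,850 reallocated over remaining residents 4,854.
Shares after redistribution: Bellamy Wellness 5,663.51 → $5,665; Redwood Mentoring 2,186.49 → $2,185.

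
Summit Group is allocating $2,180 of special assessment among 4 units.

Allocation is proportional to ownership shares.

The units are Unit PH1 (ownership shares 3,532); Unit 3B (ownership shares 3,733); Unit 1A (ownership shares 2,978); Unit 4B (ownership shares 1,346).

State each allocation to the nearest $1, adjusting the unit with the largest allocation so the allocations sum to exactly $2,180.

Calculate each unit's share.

Unit PH1: $664 | Unit 3B: $703 | Unit 1A: $560 | Unit 4B: $253

Sum of ownership shares: 11,589.
Proportional shares: Unit PH1 3,532/11,589 × $2,180 = 664.40; Unit 3B 3,733/11,589 × $2,180 = 702.21; Unit 1A 2,978/11,589 × $2,180 = 560.19; Unit 4B 1,346/11,589 × $2,180 = 253.20.
After rounding ($1): Unit PH1 $664; Unit 3B $702; Unit 1A $560; Unit 4B $253. Sum = $2,179.
Difference $2,180 − $2,179 = +$1 applied to largest allocation (Unit 3B): Unit 3B becomes $703.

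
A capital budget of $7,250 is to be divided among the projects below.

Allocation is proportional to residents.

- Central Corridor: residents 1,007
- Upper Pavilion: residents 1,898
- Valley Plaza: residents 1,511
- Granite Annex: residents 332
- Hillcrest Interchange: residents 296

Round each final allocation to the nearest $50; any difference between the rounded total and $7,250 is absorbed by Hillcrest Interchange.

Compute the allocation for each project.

Central Corridor: $1,450 · Upper Pavilion: $2,750 · Valley Plaza: $2,150 · Granite Annex: $500 · Hillcrest Interchange: $400

Residents total: 5,044.
Raw shares: Central Corridor 1,007/5,044 × $7,250 = 1,447.41; Upper Pavilion 1,898/5,044 × $7,250 = 2,728.09; Valley Plaza 1,511/5,044 × $7,250 = 2,171.84; Granite Annex 332/5,044 × $7,250 = 477.20; Hillcrest Interchange 296/5,044 × $7,250 = 425.46.
Rounded to nearest $50: Central Corridor $1,450; Upper Pavilion $2,750; Valley Plaza $2,150; Granite Annex $500; Hillcrest Interchange $450. Sum = $7,300.
Difference $7,250 − $7,300 = −$50 applied to Hillcrest Interchange: Hillcrest Interchange becomes $400.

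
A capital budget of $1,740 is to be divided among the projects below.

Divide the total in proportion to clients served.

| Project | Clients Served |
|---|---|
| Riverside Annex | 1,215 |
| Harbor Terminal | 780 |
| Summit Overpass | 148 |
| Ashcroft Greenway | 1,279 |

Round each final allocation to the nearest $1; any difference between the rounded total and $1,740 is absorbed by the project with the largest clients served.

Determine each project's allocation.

Riverside Annex: $618 | Harbor Terminal: $397 | Summit Overpass: $75 | Ashcroft Greenway: $650

Sum of clients served: 1,215 + 780 + 148 + 1,279 = 3,422.
Proportional shares: Riverside Annex 617.80; Harbor Terminal 396.61; Summit Overpass 75.25; Ashcroft Greenway 650.34.
Rounded to nearest $1: Riverside Annex $618; Harbor Terminal $397; Summit Overpass $75; Ashcroft Greenway $650. Sum = $1,740.
Sum already equals the total — no adjustment.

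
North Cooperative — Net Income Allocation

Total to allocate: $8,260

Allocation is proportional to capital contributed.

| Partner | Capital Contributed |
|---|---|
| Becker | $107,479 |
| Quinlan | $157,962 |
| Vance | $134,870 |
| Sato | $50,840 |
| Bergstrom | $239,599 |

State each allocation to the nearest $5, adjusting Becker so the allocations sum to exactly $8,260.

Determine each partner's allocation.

Becker: $1,280; Quinlan: $1,890; Vance: $1,615; Sato: $610; Bergstrom: $2,865

Capital contributed total: 690,750.
Raw shares: Becker 107,479/690,750 × $8,260 = 1,285.24; Quinlan 157,962/690,750 × $8,260 = 1,888.91; Vance 134,870/690,750 × $8,260 = 1,612.78; Sato 50,840/690,750 × $8,260 = 607.95; Bergstrom 239,599/690,750 × $8,260 = 2,865.13.
After rounding ($5): Becker $1,285; Quinlan $1,890; Vance $1,615; Sato $610; Bergstrom $2,865. Sum = $8,265.
Difference $8,260 − $8,265 = −$5 applied to Becker: Becker becomes $1,280.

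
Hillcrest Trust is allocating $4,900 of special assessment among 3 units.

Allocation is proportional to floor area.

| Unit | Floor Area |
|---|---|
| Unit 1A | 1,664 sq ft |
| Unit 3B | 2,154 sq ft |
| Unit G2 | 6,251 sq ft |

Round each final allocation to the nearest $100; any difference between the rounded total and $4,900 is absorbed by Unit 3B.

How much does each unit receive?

Floor area total: 10,069.
Unrounded shares: Unit 1A 1,664/10,069 × $4,900 = 809.77; Unit 3B 2,154/10,069 × $4,900 = 1,048.23; Unit G2 6,251/10,069 × $4,900 = 3,042.00.
After rounding ($100): Unit 1A $800; Unit 3B $1,000; Unit G2 $3,000. Sum = $4,800.
Difference $4,900 − $4,800 = +$100 applied to Unit 3B: Unit 3B becomes $1,100.

Unit 1A: $800; Unit 3B: $1,100; Unit G2: $3,000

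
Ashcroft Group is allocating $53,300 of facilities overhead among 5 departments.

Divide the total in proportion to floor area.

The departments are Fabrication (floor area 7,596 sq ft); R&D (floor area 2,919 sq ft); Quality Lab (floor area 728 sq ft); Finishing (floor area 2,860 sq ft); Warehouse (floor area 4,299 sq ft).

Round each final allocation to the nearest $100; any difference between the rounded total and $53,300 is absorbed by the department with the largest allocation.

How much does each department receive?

Fabrication: $21,900; R&D: $8,500; Quality Lab: $2,100; Finishing: $8,300; Warehouse: $12,500

Total floor area = 18,402.
Raw shares: Fabrication 7,596/18,402 × $53,300 = 22,001.24; R&D 2,919/18,402 × $53,300 = 8,454.66; Quality Lab 728/18,402 × $53,300 = 2,108.60; Finishing 2,860/18,402 × $53,300 = 8,283.77; Warehouse 4,299/18,402 × $53,300 = 12,451.73.
Rounded to nearest $100: Fabrication $22,000; R&D $8,500; Quality Lab $2,100; Finishing $8,300; Warehouse $12,500. Sum = $53,400.
Difference $53,300 − $53,400 = −$100 applied to largest allocation (Fabrication): Fabrication becomes $21,900.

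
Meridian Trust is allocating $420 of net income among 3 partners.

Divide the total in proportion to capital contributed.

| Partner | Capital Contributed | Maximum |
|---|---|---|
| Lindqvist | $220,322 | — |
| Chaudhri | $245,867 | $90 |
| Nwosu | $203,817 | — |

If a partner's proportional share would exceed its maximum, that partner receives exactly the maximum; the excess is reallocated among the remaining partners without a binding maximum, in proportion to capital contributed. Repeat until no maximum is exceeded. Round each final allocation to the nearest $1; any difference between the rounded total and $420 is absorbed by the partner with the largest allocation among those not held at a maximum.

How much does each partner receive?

Lindqvist: $171 · Chaudhri: $90 · Nwosu: $159

Sum of capital contributed: 670,006.
Pro-rata shares before constraints: Lindqvist 138.11; Chaudhri 154.12; Nwosu 127.76.
Capped: Chaudhri ($90); remaining pool $330 reallocated over remaining capital contributed 424,139.
Shares after redistribution: Lindqvist 171.42 → $171; Nwosu 158.58 → $159.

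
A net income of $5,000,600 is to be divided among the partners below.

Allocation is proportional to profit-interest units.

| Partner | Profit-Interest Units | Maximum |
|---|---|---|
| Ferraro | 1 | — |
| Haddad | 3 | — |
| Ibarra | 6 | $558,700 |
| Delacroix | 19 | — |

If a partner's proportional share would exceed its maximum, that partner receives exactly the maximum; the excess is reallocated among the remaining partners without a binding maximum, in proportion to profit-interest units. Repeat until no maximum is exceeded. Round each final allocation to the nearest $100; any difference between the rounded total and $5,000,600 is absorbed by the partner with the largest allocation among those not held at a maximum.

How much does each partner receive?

Combined profit-interest units = 29.
Pro-rata shares before constraints: Ferraro 172,434.48; Haddad 517,303.45; Ibarra 1,034,606.90; Delacroix 3,276,255.17.
Capped: Ibarra ($558,700); residual $4,441,900 reallocated over remaining profit-interest units 23.
Shares after redistribution: Ferraro 193,126.09 → $193,100; Haddad 579,378.26 → $579,400; Delacroix 3,669,395.65 → $3,669,400.

Ferraro: $193,100 · Haddad: $579,400 · Ibarra: $558,700 · Delacroix: $3,669,400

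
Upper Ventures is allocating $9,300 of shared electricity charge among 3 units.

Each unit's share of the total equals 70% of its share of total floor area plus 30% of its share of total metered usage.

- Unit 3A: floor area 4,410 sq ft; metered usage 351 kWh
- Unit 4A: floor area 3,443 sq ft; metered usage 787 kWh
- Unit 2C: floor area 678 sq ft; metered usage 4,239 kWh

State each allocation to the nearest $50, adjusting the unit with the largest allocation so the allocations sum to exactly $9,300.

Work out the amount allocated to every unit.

Totals — floor area 8,531, metered usage 5,377.
Blended shares (70% floor area + 30% metered usage): Unit 3A 0.3814; Unit 4A 0.3264; Unit 2C 0.2921.
Raw shares: Unit 3A 3,547.39; Unit 4A 3,035.71; Unit 2C 2,716.90.
At nearest $50: Unit 3A $3,550; Unit 4A $3,050; Unit 2C $2,700. Sum = $9,300.
No rounding difference to absorb.

Unit 3A: $3,550 · Unit 4A: $3,050 · Unit 2C: $2,700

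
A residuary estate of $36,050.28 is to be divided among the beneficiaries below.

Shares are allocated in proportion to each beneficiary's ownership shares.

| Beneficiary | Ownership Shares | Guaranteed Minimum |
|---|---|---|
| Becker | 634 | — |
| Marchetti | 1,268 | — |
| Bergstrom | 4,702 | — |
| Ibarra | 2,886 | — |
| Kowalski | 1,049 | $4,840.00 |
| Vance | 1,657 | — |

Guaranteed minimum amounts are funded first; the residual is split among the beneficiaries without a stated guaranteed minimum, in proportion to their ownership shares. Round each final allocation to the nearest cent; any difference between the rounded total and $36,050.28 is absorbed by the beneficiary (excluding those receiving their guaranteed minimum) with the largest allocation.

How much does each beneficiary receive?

Guaranteed amounts: Kowalski $4,840.00. Balance $31,210.28.
Balance split over remaining ownership shares 11,147: Becker 1,775.1249 → $1,775.12; Marchetti 3,550.2498 → $3,550.25; Bergstrom 13,165.0432 → $13,165.04; Ibarra 8,080.4582 → $8,080.46; Vance 4,639.4038 → $4,639.40.
Rounding difference +$0.01 applied to Bergstrom → $13,165.05.

Becker: $1,775.12 | Marchetti: $3,550.25 | Bergstrom: $13,165.05 | Ibarra: $8,080.46 | Kowalski: $4,840.00 | Vance: $4,639.40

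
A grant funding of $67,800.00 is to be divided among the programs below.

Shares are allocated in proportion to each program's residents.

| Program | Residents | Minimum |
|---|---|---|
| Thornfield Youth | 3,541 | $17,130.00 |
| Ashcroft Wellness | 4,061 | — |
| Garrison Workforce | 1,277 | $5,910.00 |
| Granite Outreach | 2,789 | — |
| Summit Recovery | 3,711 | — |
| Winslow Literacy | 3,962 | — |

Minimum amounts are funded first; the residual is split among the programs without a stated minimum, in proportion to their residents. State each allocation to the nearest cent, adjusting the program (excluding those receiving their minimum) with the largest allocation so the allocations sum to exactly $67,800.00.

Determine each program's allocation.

Thornfield Youth: $17,130.00; Ashcroft Wellness: $12,516.03; Garrison Workforce: $5,910.00; Granite Outreach: $8,595.72; Summit Recovery: $11,437.33; Winslow Literacy: $12,210.92

Fund the minimums — Thornfield Youth $17,130.00; Garrison Workforce $5,910.00. Remaining pool $44,760.00.
Remaining pool split over remaining residents 14,523: Ashcroft Wellness 12,516.0339 → $12,516.03; Granite Outreach 8,595.7199 → $8,595.72; Summit Recovery 11,437.3311 → $11,437.33; Winslow Literacy 12,210.9151 → $12,210.92.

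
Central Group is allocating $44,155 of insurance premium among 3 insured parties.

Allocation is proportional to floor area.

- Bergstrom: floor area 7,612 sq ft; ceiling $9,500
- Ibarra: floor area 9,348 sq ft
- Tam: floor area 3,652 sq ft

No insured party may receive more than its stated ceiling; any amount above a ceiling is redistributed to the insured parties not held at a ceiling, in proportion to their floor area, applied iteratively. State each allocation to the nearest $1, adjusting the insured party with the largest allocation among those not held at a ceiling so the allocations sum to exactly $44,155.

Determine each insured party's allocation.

Bergstrom: $9,500 · Ibarra: $24,920 · Tam: $9,735

Sum of floor area: 20,612.
Unconstrained shares: Bergstrom 16,306.42; Ibarra 20,025.27; Tam 7,823.31.
Cap binds for Bergstrom ($9,500); remaining pool $34,655 reallocated over remaining floor area 13,000.
Shares after redistribution: Ibarra 24,919.61 → $24,920; Tam 9,735.39 → $9,735.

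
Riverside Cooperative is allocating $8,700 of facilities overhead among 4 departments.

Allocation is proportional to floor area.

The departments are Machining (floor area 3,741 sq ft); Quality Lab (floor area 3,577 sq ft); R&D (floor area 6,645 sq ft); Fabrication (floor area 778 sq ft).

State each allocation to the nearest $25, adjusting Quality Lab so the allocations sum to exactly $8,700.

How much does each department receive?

Machining: $2,200 · Quality Lab: $2,125 · R&D: $3,925 · Fabrication: $450

Total floor area = 14,741.
Raw shares: Machining 3,741/14,741 × $8,700 = 2,207.90; Quality Lab 3,577/14,741 × $8,700 = 2,111.11; R&D 6,645/14,741 × $8,700 = 3,921.82; Fabrication 778/14,741 × $8,700 = 459.17.
After rounding ($25): Machining $2,200; Quality Lab $2,100; R&D $3,925; Fabrication $450. Sum = $8,675.
Difference $8,700 − $8,675 = +$25 applied to Quality Lab: Quality Lab becomes $2,125.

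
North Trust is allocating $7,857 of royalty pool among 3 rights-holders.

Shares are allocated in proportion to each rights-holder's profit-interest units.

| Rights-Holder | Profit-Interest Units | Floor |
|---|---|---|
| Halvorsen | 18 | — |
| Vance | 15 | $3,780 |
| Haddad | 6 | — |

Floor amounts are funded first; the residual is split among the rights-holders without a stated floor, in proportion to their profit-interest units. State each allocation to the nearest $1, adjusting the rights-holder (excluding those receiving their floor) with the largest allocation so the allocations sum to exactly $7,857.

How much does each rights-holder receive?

Halvorsen: $3,058; Vance: $3,780; Haddad: $1,019

Minimums first: Vance $3,780. Balance $4,077.
Balance split over remaining profit-interest units 24: Halvorsen 3,057.75 → $3,058; Haddad 1,019.25 → $1,019.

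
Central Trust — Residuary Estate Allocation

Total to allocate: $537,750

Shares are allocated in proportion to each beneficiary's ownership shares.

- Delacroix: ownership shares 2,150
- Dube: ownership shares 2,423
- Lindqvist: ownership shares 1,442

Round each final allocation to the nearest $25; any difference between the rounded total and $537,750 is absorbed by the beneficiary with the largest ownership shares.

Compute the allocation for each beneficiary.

Delacroix: $192,225 · Dube: $216,600 · Lindqvist: $128,925

Combined ownership shares = 2,150 + 2,423 + 1,442 = 6,015.
Pro-rata amounts: Delacroix 192,213.22; Dube 216,619.83; Lindqvist 128,916.96.
After rounding ($25): Delacroix $192,225; Dube $216,625; Lindqvist $128,925. Sum = $537,775.
Difference $537,750 − $537,775 = −$25 applied to largest ownership shares (Dube): Dube becomes $216,600.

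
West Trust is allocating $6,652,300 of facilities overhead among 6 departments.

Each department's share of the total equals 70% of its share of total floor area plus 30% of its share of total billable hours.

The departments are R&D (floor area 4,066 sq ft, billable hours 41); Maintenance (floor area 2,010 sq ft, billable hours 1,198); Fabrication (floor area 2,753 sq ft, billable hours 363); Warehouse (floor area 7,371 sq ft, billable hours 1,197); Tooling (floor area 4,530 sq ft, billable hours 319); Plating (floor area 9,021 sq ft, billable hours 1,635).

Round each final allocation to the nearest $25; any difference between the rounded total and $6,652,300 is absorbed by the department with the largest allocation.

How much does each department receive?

R&D: $653,625; Maintenance: $817,625; Fabrication: $583,325; Warehouse: $1,656,300; Tooling: $842,975; Plating: $2,098,450

Floor area total 29,751; billable hours total 4,753.
Composite weights (70% floor area + 30% billable hours): R&D 0.0983; Maintenance 0.1229; Fabrication 0.0877; Warehouse 0.2490; Tooling 0.1267; Plating 0.3154.
Pro-rata amounts: R&D 653,623.15; Maintenance 817,620.41; Fabrication 583,314.50; Warehouse 1,656,301.28; Tooling 842,974.83; Plating 2,098,465.83.
At nearest $25: R&D $653,625; Maintenance $817,625; Fabrication $583,325; Warehouse $1,656,300; Tooling $842,975; Plating $2,098,475. Sum = $6,652,325.
Difference $6,652,300 − $6,652,325 = −$25 applied to largest allocation (Plating): Plating becomes $2,098,450.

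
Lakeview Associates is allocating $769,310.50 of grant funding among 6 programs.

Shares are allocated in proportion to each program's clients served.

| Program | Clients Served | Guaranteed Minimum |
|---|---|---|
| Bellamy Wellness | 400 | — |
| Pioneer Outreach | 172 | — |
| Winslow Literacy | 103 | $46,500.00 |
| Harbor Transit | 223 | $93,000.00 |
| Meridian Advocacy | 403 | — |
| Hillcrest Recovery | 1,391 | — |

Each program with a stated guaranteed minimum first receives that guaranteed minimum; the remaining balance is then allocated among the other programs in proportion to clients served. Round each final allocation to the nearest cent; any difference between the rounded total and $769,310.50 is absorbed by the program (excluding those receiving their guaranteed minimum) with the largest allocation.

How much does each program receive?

Bellamy Wellness: $106,476.84 · Pioneer Outreach: $45,785.04 · Winslow Literacy: $46,500.00 · Harbor Transit: $93,000.00 · Meridian Advocacy: $107,275.41 · Hillcrest Recovery: $370,273.21

Guaranteed amounts: Winslow Literacy $46,500.00; Harbor Transit $93,000.00. Balance $629,810.50.
Balance split over remaining clients served 2,366: Bellamy Wellness 106,476.8385 → $106,476.84; Pioneer Outreach 45,785.0406 → $45,785.04; Meridian Advocacy 107,275.4148 → $107,275.41; Hillcrest Recovery 370,273.2060 → $370,273.21.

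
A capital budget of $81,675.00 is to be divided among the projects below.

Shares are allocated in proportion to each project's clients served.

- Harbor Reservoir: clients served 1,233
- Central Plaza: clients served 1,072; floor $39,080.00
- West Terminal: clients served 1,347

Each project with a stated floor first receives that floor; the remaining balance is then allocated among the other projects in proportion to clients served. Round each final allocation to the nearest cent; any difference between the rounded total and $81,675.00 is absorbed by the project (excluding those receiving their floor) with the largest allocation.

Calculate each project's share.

Guaranteed amounts: Central Plaza $39,080.00. Residual $42,595.00.
Residual split over remaining clients served 2,580: Harbor Reservoir 20,356.4477 → $20,356.45; West Terminal 22,238.5523 → $22,238.55.

Harbor Reservoir: $20,356.45; Central Plaza: $39,080.00; West Terminal: $22,238.55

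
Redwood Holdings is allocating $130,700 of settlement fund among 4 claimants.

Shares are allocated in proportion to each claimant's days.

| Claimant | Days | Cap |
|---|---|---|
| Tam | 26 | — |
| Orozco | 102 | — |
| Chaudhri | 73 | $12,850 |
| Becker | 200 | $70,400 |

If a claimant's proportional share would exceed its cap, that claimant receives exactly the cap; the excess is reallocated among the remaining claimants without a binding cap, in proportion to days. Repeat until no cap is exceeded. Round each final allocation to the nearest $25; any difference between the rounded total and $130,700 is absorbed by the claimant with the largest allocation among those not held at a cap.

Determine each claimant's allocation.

Tam: $9,650; Orozco: $37,800; Chaudhri: $12,850; Becker: $70,400

Combined days = 401.
Proportional shares (ignoring caps): Tam 8,474.31; Orozco 33,245.39; Chaudhri 23,793.27; Becker 65,187.03.
Held at cap: Chaudhri ($12,850); remaining pool $117,850 reallocated over remaining days 328.
Held at cap: Becker ($70,400); remaining pool $47,450 reallocated over remaining days 128.
Redistributed shares: Tam 9,638.28 → $9,650; Orozco 37,811.72 → $37,800.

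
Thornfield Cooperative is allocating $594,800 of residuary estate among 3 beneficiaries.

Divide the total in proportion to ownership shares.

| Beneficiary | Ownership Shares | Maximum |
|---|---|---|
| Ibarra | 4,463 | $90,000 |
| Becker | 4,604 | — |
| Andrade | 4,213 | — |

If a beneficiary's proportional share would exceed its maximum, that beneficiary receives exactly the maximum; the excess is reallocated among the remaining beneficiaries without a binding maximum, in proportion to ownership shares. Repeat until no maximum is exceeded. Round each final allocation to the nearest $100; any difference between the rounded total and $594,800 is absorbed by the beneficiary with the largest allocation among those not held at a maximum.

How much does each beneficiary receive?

Ibarra: $90,000; Becker: $263,600; Andrade: $241,200

Ownership shares total: 13,280.
Pro-rata shares before constraints: Ibarra 199,894.01; Becker 206,209.28; Andrade 188,696.72.
Capped: Ibarra ($90,000); residual $504,800 reallocated over remaining ownership shares 8,817.
Remaining shares: Becker 263,592.97 → $263,600; Andrade 241,207.03 → $241,200.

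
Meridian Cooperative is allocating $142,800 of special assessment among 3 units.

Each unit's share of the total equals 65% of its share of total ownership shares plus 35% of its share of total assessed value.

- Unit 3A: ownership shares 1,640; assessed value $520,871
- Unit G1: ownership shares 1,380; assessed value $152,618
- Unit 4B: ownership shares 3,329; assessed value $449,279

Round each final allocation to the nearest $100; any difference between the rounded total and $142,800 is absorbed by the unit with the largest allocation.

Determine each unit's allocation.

Totals — ownership shares 6,349, assessed value 1,122,768.
Blended shares (65% ownership shares + 35% assessed value): Unit 3A 0.3303; Unit G1 0.1889; Unit 4B 0.4809.
Raw shares: Unit 3A 47,162.75; Unit G1 26,968.87; Unit 4B 68,668.38.
At nearest $100: Unit 3A $47,200; Unit G1 $27,000; Unit 4B $68,700. Sum = $142,900.
Difference $142,800 − $142,900 = −$100 applied to largest allocation (Unit 4B): Unit 4B becomes $68,600.

Unit 3A: $47,200; Unit G1: $27,000; Unit 4B: $68,600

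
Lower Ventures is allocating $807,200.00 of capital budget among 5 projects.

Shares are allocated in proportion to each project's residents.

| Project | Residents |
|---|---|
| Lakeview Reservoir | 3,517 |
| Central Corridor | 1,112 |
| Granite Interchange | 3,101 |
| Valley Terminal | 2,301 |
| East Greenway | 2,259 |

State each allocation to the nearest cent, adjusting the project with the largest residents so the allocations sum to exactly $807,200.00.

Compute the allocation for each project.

Sum of residents: 3,517 + 1,112 + 3,101 + 2,301 + 2,259 = 12,290.
Raw shares: Lakeview Reservoir 230,994.4996; Central Corridor 73,035.5085; Granite Interchange 203,671.8633; Valley Terminal 151,128.3320; East Greenway 148,369.7966.
Rounded to nearest cent: Lakeview Reservoir $230,994.50; Central Corridor $73,035.51; Granite Interchange $203,671.86; Valley Terminal $151,128.33; East Greenway $148,369.80. Sum = $807,200.00.
Rounded total matches; no reconciliation needed.

Lakeview Reservoir: $230,994.50 · Central Corridor: $73,035.51 · Granite Interchange: $203,671.86 · Valley Terminal: $151,128.33 · East Greenway: $148,369.80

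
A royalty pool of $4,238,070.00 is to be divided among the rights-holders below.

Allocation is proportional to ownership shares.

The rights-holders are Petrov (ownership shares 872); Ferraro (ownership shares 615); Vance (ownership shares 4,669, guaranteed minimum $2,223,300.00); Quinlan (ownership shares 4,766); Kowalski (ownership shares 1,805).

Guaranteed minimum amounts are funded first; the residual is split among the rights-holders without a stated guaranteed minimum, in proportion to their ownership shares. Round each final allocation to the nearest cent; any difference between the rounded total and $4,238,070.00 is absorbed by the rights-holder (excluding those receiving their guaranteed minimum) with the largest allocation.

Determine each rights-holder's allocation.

Guaranteed amounts: Vance $2,223,300.00. Remaining pool $2,014,770.00.
Remaining pool split over remaining ownership shares 8,058: Petrov 218,029.2182 → $218,029.22; Ferraro 153,770.6069 → $153,770.61; Quinlan 1,191,659.6947 → $1,191,659.69; Kowalski 451,310.4803 → $451,310.48.

Petrov: $218,029.22 | Ferraro: $153,770.61 | Vance: $2,223,300.00 | Quinlan: $1,191,659.69 | Kowalski: $451,310.48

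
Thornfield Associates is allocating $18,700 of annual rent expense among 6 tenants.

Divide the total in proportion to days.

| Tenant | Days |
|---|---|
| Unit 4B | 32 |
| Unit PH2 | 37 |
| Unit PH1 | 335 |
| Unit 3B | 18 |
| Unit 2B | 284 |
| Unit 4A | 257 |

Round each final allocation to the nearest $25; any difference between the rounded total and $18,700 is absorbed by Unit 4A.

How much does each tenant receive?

Sum of days: 963.
Unrounded shares: Unit 4B 32/963 × $18,700 = 621.39; Unit PH2 37/963 × $18,700 = 718.48; Unit PH1 335/963 × $18,700 = 6,505.19; Unit 3B 18/963 × $18,700 = 349.53; Unit 2B 284/963 × $18,700 = 5,514.85; Unit 4A 257/963 × $18,700 = 4,990.55.
Rounded to nearest $25: Unit 4B $625; Unit PH2 $725; Unit PH1 $6,500; Unit 3B $350; Unit 2B $5,525; Unit 4A $5,000. Sum = $18,725.
Difference $18,700 − $18,725 = −$25 applied to Unit 4A: Unit 4A becomes $4,975.

Unit 4B: $625 · Unit PH2: $725 · Unit PH1: $6,500 · Unit 3B: $350 · Unit 2B: $5,525 · Unit 4A: $4,975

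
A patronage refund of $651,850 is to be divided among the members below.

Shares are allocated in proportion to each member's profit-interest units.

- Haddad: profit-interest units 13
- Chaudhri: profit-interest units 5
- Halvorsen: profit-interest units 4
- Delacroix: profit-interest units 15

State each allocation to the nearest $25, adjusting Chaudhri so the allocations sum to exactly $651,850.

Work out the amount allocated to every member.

Haddad: $229,025 · Chaudhri: $88,075 · Halvorsen: $70,475 · Delacroix: $264,275

Combined profit-interest units = 37.
Proportional shares: Haddad 13/37 × $651,850 = 229,028.38; Chaudhri 5/37 × $651,850 = 88,087.84; Halvorsen 4/37 × $651,850 = 70,470.27; Delacroix 15/37 × $651,850 = 264,263.51.
After rounding ($25): Haddad $229,025; Chaudhri $88,100; Halvorsen $70,475; Delacroix $264,275. Sum = $651,875.
Difference $651,850 − $651,875 = −$25 applied to Chaudhri: Chaudhri becomes $88,075.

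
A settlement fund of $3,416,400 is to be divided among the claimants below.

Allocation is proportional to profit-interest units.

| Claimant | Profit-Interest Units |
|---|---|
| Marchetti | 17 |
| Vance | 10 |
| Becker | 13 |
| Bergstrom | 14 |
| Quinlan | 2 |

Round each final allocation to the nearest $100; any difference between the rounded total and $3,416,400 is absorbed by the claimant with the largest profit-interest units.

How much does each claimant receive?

Marchetti: $1,037,100 | Vance: $610,100 | Becker: $793,100 | Bergstrom: $854,100 | Quinlan: $122,000

Total profit-interest units = 17 + 10 + 13 + 14 + 2 = 56.
Pro-rata amounts: Marchetti 1,037,121.43; Vance 610,071.43; Becker 793,092.86; Bergstrom 854,100.00; Quinlan 122,014.29.
At nearest $100: Marchetti $1,037,100; Vance $610,100; Becker $793,100; Bergstrom $854,100; Quinlan $122,000. Sum = $3,416,400.
Sum already equals the total — no adjustment.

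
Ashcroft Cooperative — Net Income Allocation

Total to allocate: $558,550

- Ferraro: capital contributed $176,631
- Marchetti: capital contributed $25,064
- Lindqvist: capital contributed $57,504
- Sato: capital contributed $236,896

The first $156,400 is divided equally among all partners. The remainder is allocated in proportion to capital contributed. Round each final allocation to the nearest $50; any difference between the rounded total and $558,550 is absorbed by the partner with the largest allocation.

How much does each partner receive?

$156,400 shared equally gives $39,100 per partner.
Remainder $402,150 by capital contributed (total 496,095): Ferraro 143,182.57 → $143,200; Marchetti 20,317.66 → $20,300; Lindqvist 46,614.53 → $46,600; Sato 192,035.25 → $192,050.
Totals: Ferraro $39,100 + $143,200 = $182,300; Marchetti $39,100 + $20,300 = $59,400; Lindqvist $39,100 + $46,600 = $85,700; Sato $39,100 + $192,050 = $231,150.

Ferraro: $182,300; Marchetti: $59,400; Lindqvist: $85,700; Sato: $231,150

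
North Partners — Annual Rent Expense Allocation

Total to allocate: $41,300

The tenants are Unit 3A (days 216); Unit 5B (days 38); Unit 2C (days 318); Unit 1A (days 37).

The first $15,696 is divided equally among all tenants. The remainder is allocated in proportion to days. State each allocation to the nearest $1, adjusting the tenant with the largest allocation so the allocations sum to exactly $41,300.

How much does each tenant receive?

$15,696 shared equally gives $3,924 per tenant.
Remainder $25,604 by days (total 609): Unit 3A 9,081.22 → $9,081; Unit 5B 1,597.62 → $1,598; Unit 2C 13,369.58 → $13,370; Unit 1A 1,555.58 → $1,556.
Rounding difference −$1 on remainder applied to Unit 2C.
Totals: Unit 3A $3,924 + $9,081 = $13,005; Unit 5B $3,924 + $1,598 = $5,522; Unit 2C $3,924 + $13,369 = $17,293; Unit 1A $3,924 + $1,556 = $5,480.

Unit 3A: $13,005; Unit 5B: $5,522; Unit 2C: $17,293; Unit 1A: $5,480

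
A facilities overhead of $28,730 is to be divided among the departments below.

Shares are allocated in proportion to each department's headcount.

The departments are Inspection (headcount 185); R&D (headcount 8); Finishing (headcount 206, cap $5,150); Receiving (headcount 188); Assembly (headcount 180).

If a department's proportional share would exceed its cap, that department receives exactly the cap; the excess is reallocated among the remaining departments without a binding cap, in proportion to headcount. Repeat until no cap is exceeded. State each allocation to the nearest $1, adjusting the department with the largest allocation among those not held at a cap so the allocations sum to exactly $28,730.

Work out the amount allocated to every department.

Inspection: $7,776 | R&D: $336 | Finishing: $5,150 | Receiving: $7,902 | Assembly: $7,566

Total headcount = 767.
Pro-rata shares before constraints: Inspection 6,929.66; R&D 299.66; Finishing 7,716.27; Receiving 7,042.03; Assembly 6,742.37.
Held at cap: Finishing ($5,150); balance $23,580 reallocated over remaining headcount 561.
Redistributed shares: Inspection 7,775.94 → $7,776; R&D 336.26 → $336; Receiving 7,902.03 → $7,902; Assembly 7,565.78 → $7,566.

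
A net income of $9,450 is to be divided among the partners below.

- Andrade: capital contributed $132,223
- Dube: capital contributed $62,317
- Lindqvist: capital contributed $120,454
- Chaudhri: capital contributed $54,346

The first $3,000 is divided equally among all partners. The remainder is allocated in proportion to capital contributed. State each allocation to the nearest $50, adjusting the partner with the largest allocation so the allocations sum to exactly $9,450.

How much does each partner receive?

Andrade: $3,050 · Dube: $1,850 · Lindqvist: $2,850 · Chaudhri: $1,700

$3,000 shared equally gives $750 per partner.
Remainder $6,450 by capital contributed (total 369,340): Andrade 2,309.09 → $2,300; Dube 1,088.28 → $1,100; Lindqvist 2,103.56 → $2,100; Chaudhri 949.08 → $950.
Totals: Andrade $750 + $2,300 = $3,050; Dube $750 + $1,100 = $1,850; Lindqvist $750 + $2,100 = $2,850; Chaudhri $750 + $950 = $1,700.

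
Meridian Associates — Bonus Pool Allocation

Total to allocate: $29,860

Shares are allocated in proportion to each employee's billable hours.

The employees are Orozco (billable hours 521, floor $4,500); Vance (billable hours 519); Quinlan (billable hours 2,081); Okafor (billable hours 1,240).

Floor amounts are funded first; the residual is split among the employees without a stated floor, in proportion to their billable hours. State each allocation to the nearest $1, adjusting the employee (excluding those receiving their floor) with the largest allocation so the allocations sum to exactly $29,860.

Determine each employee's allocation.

Orozco: $4,500; Vance: $3,428; Quinlan: $13,743; Okafor: $8,189

Minimums first: Orozco $4,500. Residual $25,360.
Residual split over remaining billable hours 3,840: Vance 3,427.56 → $3,428; Quinlan 13,743.27 → $13,743; Okafor 8,189.17 → $8,189.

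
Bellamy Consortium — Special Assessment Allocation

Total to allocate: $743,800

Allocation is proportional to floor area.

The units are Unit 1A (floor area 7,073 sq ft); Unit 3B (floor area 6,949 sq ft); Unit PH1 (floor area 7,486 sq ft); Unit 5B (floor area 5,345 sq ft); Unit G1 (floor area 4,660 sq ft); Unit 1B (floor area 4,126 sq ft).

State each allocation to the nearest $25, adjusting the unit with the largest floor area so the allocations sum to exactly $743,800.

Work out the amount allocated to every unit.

Unit 1A: $147,625; Unit 3B: $145,025; Unit PH1: $156,250; Unit 5B: $111,550; Unit G1: $97,250; Unit 1B: $86,100

Sum of floor area: 35,639.
Unrounded shares: Unit 1A 7,073/35,639 × $743,800 = 147,616.30; Unit 3B 6,949/35,639 × $743,800 = 145,028.37; Unit PH1 7,486/35,639 × $743,800 = 156,235.78; Unit 5B 5,345/35,639 × $743,800 = 111,552.26; Unit G1 4,660/35,639 × $743,800 = 97,256.04; Unit 1B 4,126/35,639 × $743,800 = 86,111.25.
After rounding ($25): Unit 1A $147,625; Unit 3B $145,025; Unit PH1 $156,225; Unit 5B $111,550; Unit G1 $97,250; Unit 1B $86,100. Sum = $743,775.
Difference $743,800 − $743,775 = +$25 applied to largest floor area (Unit PH1): Unit PH1 becomes $156,250.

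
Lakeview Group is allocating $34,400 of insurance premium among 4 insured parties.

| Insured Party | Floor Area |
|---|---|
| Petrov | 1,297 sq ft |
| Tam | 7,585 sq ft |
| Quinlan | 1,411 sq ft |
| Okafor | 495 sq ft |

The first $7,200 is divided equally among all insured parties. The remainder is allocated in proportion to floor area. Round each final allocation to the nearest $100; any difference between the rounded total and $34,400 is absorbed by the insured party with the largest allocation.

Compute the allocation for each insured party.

Petrov: $5,100 · Tam: $20,900 · Quinlan: $5,400 · Okafor: $3,000

First tranche $7,200 split equally: $1,800 each.
Remainder $27,200 by floor area (total 10,788): Petrov 3,270.15 → $3,300; Tam 19,124.21 → $19,100; Quinlan 3,557.58 → $3,600; Okafor 1,248.05 → $1,200.
Totals: Petrov $1,800 + $3,300 = $5,100; Tam $1,800 + $19,100 = $20,900; Quinlan $1,800 + $3,600 = $5,400; Okafor $1,800 + $1,200 = $3,000.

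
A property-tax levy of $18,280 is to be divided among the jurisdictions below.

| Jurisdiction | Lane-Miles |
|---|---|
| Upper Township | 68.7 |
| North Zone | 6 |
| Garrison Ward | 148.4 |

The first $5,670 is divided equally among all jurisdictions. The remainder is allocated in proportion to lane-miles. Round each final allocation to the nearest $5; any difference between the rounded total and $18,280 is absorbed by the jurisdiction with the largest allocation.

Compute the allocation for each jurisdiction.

First tranche $5,670 split equally: $1,890 each.
Remainder $12,610 by lane-miles (total 223.1): Upper Township 3,883.04 → $3,885; North Zone 339.13 → $340; Garrison Ward 8,387.83 → $8,390.
Rounding difference −$5 on remainder applied to Garrison Ward.
Totals: Upper Township $1,890 + $3,885 = $5,775; North Zone $1,890 + $340 = $2,230; Garrison Ward $1,890 + $8,385 = $10,275.

Upper Township: $5,775 · North Zone: $2,230 · Garrison Ward: $10,275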